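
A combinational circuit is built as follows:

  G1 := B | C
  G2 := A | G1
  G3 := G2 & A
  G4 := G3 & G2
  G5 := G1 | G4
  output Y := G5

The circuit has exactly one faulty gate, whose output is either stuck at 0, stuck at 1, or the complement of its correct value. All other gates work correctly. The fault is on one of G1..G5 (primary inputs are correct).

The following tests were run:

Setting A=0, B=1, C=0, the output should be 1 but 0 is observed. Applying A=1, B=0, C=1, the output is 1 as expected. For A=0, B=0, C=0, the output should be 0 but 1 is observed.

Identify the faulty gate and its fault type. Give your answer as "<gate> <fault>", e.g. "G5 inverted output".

G1 inverted output

Fault-free values for test 1 (A=0, B=1, C=0): G1=1, G2=1, G3=0, G4=0, G5=1, giving Y=1. Observed 0.
Test 1: faults giving observed 0 are {G1 stuck-at-0, G1 inverted output, G5 stuck-at-0, G5 inverted output}.
Test 2 (A=1, B=0, C=1): fault-free G1=1, G2=1, G3=1, G4=1, G5=1 → 1; observed 1. Eliminates G5 stuck-at-0, G5 inverted output.
Test 3 (A=0, B=0, C=0): fault-free G1=0, G2=0, G3=0, G4=0, G5=0 → 0; observed 1. Eliminates G1 stuck-at-0.
Only G1 inverted output is consistent with every test.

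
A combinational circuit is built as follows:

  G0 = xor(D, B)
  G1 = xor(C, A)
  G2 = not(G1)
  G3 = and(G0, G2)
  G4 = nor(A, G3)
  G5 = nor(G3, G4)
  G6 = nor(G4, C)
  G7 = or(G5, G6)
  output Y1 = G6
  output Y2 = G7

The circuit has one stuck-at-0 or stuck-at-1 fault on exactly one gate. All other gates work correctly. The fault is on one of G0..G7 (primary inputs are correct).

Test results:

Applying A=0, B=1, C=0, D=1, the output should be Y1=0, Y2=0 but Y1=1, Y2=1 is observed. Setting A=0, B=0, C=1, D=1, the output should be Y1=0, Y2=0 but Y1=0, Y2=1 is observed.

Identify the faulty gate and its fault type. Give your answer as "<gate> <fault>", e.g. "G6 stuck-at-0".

G4 stuck-at-0

Fault-free values for test 1 (A=0, B=1, C=0, D=1): G0=0, G1=0, G2=1, G3=0, G4=1, G5=0, G6=0, G7=0, giving Y1=0, Y2=0. Observed Y1=1, Y2=1.
Test 1: faults giving observed Y1=1, Y2=1 are {G0 stuck-at-1, G3 stuck-at-1, G4 stuck-at-0, G6 stuck-at-1}.
Test 2 (A=0, B=0, C=1, D=1): fault-free G0=1, G1=1, G2=0, G3=0, G4=1, G5=0, G6=0, G7=0 → Y1=0, Y2=0; observed Y1=0, Y2=1. Eliminates G0 stuck-at-1, G3 stuck-at-1, G6 stuck-at-1.
Only G4 stuck-at-0 is consistent with every test.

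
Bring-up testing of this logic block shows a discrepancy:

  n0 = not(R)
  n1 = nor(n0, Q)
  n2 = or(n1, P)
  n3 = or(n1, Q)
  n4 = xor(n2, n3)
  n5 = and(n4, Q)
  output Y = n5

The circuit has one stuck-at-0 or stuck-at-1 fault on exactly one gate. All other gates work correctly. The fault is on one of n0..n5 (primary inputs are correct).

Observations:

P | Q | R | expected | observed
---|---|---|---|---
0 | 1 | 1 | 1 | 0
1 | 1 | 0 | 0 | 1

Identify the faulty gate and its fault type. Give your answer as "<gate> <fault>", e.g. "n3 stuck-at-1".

n3 stuck-at-0

Fault-free values for test 1 (P=0, Q=1, R=1): n0=0, n1=0, n2=0, n3=1, n4=1, n5=1, giving Y=1. Observed 0.
Test 1: faults giving observed 0 are {n1 stuck-at-1, n2 stuck-at-1, n3 stuck-at-0, n4 stuck-at-0, n5 stuck-at-0}.
Test 2 (P=1, Q=1, R=0): fault-free n0=1, n1=0, n2=1, n3=1, n4=0, n5=0 → 0; observed 1. Eliminates n1 stuck-at-1, n2 stuck-at-1, n4 stuck-at-0, n5 stuck-at-0.
Only n3 stuck-at-0 is consistent with every test.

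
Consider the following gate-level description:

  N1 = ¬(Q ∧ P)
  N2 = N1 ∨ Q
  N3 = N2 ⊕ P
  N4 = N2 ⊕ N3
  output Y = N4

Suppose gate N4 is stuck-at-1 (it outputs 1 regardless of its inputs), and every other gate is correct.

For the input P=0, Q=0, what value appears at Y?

Propagate with N4 forced: N1=1, N2=1, N3=1, N4=1 [stuck-at-1].
So Y = 1. (Without the fault it would be 0.)

1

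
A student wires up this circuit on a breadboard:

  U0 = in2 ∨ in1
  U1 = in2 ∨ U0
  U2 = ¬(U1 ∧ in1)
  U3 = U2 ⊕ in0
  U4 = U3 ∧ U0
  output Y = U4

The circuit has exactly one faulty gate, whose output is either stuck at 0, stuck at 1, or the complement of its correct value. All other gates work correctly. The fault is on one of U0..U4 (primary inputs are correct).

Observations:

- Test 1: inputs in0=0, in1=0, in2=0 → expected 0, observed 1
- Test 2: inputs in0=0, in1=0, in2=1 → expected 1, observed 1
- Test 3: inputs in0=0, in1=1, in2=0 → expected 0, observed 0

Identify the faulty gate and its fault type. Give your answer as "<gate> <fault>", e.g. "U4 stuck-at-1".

Fault-free values for test 1 (in0=0, in1=0, in2=0): U0=0, U1=0, U2=1, U3=1, U4=0, giving Y=0. Observed 1.
Test 1: faults giving observed 1 are {U0 stuck-at-1, U0 inverted output, U4 stuck-at-1, U4 inverted output}.
Test 2 (in0=0, in1=0, in2=1): fault-free U0=1, U1=1, U2=1, U3=1, U4=1 → 1; observed 1. Eliminates U0 inverted output, U4 inverted output.
Test 3 (in0=0, in1=1, in2=0): fault-free U0=1, U1=1, U2=0, U3=0, U4=0 → 0; observed 0. Eliminates U4 stuck-at-1.
Only U0 stuck-at-1 is consistent with every test.

U0 stuck-at-1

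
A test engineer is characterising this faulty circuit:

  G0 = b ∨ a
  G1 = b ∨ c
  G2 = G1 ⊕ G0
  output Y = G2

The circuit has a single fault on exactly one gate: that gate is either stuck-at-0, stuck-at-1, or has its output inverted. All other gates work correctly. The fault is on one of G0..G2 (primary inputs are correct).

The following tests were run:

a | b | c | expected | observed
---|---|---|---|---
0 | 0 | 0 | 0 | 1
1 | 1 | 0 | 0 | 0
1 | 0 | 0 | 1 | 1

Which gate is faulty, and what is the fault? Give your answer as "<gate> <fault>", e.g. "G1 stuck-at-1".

G0 stuck-at-1

Fault-free values for test 1 (a=0, b=0, c=0): G0=0, G1=0, G2=0, giving Y=0. Observed 1.
Test 1: faults giving observed 1 are {G0 stuck-at-1, G0 inverted output, G1 stuck-at-1, G1 inverted output, G2 stuck-at-1, G2 inverted output}.
Test 2 (a=1, b=1, c=0): fault-free G0=1, G1=1, G2=0 → 0; observed 0. Eliminates G0 inverted output, G1 inverted output, G2 stuck-at-1, G2 inverted output.
Test 3 (a=1, b=0, c=0): fault-free G0=1, G1=0, G2=1 → 1; observed 1. Eliminates G1 stuck-at-1.
Only G0 stuck-at-1 is consistent with every test.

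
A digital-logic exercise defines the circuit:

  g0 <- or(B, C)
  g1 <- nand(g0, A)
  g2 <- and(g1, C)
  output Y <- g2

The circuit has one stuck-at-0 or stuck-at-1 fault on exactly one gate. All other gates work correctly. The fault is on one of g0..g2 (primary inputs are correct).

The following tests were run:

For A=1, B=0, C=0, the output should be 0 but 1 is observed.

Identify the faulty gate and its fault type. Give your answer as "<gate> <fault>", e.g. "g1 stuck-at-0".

g2 stuck-at-1

Fault-free values for test 1 (A=1, B=0, C=0): g0=0, g1=1, g2=0, giving Y=0. Observed 1.
Test 1: faults giving observed 1 are {g2 stuck-at-1}.
Only g2 stuck-at-1 is consistent with every test.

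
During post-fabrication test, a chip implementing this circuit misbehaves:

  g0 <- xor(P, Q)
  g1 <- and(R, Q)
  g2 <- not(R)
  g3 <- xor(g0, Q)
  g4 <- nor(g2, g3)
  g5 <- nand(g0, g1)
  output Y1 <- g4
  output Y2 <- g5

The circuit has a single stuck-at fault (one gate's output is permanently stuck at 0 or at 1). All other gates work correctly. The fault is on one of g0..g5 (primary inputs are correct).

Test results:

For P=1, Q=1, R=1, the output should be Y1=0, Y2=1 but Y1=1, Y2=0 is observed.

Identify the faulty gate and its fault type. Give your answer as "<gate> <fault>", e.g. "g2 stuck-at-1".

Fault-free values for test 1 (P=1, Q=1, R=1): g0=0, g1=1, g2=0, g3=1, g4=0, g5=1, giving Y1=0, Y2=1. Observed Y1=1, Y2=0.
Test 1: faults giving observed Y1=1, Y2=0 are {g0 stuck-at-1}.
Only g0 stuck-at-1 is consistent with every test.

g0 stuck-at-1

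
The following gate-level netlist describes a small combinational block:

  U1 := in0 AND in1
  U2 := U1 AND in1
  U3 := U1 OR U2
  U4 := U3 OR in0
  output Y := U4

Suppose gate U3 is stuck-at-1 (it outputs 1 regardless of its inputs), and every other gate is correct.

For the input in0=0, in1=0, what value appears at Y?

1

Propagate with U3 forced: U1=0, U2=0, U3=1 [stuck-at-1], U4=1.
So Y = 1. (Without the fault it would be 0.)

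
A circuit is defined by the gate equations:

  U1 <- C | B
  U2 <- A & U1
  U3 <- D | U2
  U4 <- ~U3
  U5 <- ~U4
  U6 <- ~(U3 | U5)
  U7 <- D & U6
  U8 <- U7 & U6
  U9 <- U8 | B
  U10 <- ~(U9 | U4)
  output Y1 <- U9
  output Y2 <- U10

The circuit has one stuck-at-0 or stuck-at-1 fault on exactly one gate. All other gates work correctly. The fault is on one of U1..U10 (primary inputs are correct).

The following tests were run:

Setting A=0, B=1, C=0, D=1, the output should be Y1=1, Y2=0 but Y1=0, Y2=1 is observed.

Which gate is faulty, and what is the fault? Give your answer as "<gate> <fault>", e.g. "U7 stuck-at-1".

U9 stuck-at-0

Fault-free values for test 1 (A=0, B=1, C=0, D=1): U1=1, U2=0, U3=1, U4=0, U5=1, U6=0, U7=0, U8=0, U9=1, U10=0, giving Y1=1, Y2=0. Observed Y1=0, Y2=1.
Test 1: faults giving observed Y1=0, Y2=1 are {U9 stuck-at-0}.
Only U9 stuck-at-0 is consistent with every test.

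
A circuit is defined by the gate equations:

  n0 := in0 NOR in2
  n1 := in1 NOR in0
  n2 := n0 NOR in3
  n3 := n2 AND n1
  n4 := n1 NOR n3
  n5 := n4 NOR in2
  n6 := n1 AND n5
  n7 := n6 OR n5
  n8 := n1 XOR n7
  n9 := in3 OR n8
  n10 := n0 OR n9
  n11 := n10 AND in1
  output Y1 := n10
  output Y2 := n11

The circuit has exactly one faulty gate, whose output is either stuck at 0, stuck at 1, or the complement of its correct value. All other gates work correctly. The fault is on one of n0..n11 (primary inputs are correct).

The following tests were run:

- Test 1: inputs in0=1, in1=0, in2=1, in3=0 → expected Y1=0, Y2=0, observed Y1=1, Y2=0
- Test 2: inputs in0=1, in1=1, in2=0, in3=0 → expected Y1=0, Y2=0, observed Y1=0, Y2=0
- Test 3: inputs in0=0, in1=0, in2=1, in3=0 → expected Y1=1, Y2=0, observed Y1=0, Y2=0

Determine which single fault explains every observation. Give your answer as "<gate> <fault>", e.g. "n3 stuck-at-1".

Fault-free values for test 1 (in0=1, in1=0, in2=1, in3=0): n0=0, n1=0, n2=1, n3=0, n4=1, n5=0, n6=0, n7=0, n8=0, n9=0, n10=0, n11=0, giving Y1=0, Y2=0. Observed Y1=1, Y2=0.
Test 1: faults giving observed Y1=1, Y2=0 are {n0 stuck-at-1, n0 inverted output, n1 stuck-at-1, n1 inverted output, n5 stuck-at-1, n5 inverted output, n6 stuck-at-1, n6 inverted output, n7 stuck-at-1, n7 inverted output, n8 stuck-at-1, n8 inverted output, n9 stuck-at-1, n9 inverted output, n10 stuck-at-1, n10 inverted output}.
Test 2 (in0=1, in1=1, in2=0, in3=0): fault-free n0=0, n1=0, n2=1, n3=0, n4=1, n5=0, n6=0, n7=0, n8=0, n9=0, n10=0, n11=0 → Y1=0, Y2=0; observed Y1=0, Y2=0. Eliminates n0 stuck-at-1, n0 inverted output, n5 stuck-at-1, n5 inverted output, n6 stuck-at-1, n6 inverted output, n7 stuck-at-1, n7 inverted output, n8 stuck-at-1, n8 inverted output, n9 stuck-at-1, n9 inverted output, n10 stuck-at-1, n10 inverted output.
Test 3 (in0=0, in1=0, in2=1, in3=0): fault-free n0=0, n1=1, n2=1, n3=1, n4=0, n5=0, n6=0, n7=0, n8=1, n9=1, n10=1, n11=0 → Y1=1, Y2=0; observed Y1=0, Y2=0. Eliminates n1 stuck-at-1.
Only n1 inverted output is consistent with every test.

n1 inverted output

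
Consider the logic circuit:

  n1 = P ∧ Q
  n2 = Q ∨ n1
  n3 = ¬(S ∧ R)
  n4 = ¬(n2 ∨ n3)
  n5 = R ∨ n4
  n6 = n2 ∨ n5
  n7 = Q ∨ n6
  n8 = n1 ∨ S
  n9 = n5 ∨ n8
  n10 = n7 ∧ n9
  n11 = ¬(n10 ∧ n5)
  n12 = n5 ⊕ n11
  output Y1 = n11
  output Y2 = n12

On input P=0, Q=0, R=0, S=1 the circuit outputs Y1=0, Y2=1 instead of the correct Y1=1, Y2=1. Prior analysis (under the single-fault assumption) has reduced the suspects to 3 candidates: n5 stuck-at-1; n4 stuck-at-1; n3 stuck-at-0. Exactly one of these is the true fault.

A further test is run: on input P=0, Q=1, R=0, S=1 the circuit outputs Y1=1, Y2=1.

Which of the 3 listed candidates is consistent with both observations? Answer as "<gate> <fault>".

n3 stuck-at-0

Evaluate each candidate on input P=0, Q=1, R=0, S=1:
  n5 stuck-at-1: n1=0, n2=1, n3=1, n4=0, n5=1 [stuck-at-1], n6=1, n7=1, n8=1, n9=1, n10=1, n11=0, n12=1 → Y1=0, Y2=1 — eliminated
  n4 stuck-at-1: n1=0, n2=1, n3=1, n4=1 [stuck-at-1], n5=1, n6=1, n7=1, n8=1, n9=1, n10=1, n11=0, n12=1 → Y1=0, Y2=1 — eliminated
  n3 stuck-at-0: n1=0, n2=1, n3=0 [stuck-at-0], n4=0, n5=0, n6=1, n7=1, n8=1, n9=1, n10=1, n11=1, n12=1 → Y1=1, Y2=1 — matches
Only n3 stuck-at-0 reproduces the observed Y1=1, Y2=1.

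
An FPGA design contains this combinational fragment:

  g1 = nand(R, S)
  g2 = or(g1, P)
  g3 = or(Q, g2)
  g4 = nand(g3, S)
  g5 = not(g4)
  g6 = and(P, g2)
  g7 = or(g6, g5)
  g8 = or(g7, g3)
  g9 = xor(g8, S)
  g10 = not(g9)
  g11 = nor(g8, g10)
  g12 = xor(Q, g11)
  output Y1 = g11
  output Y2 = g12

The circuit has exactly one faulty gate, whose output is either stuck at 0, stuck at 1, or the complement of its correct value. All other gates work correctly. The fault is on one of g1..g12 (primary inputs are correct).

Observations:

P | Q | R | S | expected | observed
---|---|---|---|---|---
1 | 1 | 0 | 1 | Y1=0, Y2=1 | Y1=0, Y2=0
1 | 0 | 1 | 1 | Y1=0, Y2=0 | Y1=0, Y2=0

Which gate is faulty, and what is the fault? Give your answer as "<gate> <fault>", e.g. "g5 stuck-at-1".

g12 stuck-at-0

Fault-free values for test 1 (P=1, Q=1, R=0, S=1): g1=1, g2=1, g3=1, g4=0, g5=1, g6=1, g7=1, g8=1, g9=0, g10=1, g11=0, g12=1, giving Y1=0, Y2=1. Observed Y1=0, Y2=0.
Test 1: faults giving observed Y1=0, Y2=0 are {g12 stuck-at-0, g12 inverted output}.
Test 2 (P=1, Q=0, R=1, S=1): fault-free g1=0, g2=1, g3=1, g4=0, g5=1, g6=1, g7=1, g8=1, g9=0, g10=1, g11=0, g12=0 → Y1=0, Y2=0; observed Y1=0, Y2=0. Eliminates g12 inverted output.
Only g12 stuck-at-0 is consistent with every test.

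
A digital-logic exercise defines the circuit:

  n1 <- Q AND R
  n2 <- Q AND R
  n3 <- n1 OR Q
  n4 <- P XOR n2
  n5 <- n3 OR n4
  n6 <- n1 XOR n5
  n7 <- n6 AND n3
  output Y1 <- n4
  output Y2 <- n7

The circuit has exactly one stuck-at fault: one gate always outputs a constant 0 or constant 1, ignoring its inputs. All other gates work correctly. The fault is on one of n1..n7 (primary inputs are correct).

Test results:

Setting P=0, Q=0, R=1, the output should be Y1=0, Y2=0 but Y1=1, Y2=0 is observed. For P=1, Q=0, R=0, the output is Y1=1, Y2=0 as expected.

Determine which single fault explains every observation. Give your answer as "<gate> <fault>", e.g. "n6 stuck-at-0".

n4 stuck-at-1

Fault-free values for test 1 (P=0, Q=0, R=1): n1=0, n2=0, n3=0, n4=0, n5=0, n6=0, n7=0, giving Y1=0, Y2=0. Observed Y1=1, Y2=0.
Test 1: faults giving observed Y1=1, Y2=0 are {n2 stuck-at-1, n4 stuck-at-1}.
Test 2 (P=1, Q=0, R=0): fault-free n1=0, n2=0, n3=0, n4=1, n5=1, n6=1, n7=0 → Y1=1, Y2=0; observed Y1=1, Y2=0. Eliminates n2 stuck-at-1.
Only n4 stuck-at-1 is consistent with every test.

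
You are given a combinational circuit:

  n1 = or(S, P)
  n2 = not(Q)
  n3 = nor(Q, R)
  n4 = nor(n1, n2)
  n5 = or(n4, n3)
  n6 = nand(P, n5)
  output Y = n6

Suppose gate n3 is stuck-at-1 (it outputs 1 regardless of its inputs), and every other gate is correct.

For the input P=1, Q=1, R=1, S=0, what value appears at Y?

Propagate with n3 forced: n1=1, n2=0, n3=1 [stuck-at-1], n4=0, n5=1, n6=0.
So Y = 0. (Without the fault it would be 1.)

0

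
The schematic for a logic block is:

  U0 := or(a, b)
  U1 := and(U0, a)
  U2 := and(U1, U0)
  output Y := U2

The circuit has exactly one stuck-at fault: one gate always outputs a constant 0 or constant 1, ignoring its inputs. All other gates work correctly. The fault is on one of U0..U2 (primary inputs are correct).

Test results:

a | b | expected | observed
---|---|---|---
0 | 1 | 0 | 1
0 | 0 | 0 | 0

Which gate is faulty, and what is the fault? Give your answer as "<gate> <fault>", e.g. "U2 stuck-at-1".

Fault-free values for test 1 (a=0, b=1): U0=1, U1=0, U2=0, giving Y=0. Observed 1.
Test 1: faults giving observed 1 are {U1 stuck-at-1, U2 stuck-at-1}.
Test 2 (a=0, b=0): fault-free U0=0, U1=0, U2=0 → 0; observed 0. Eliminates U2 stuck-at-1.
Only U1 stuck-at-1 is consistent with every test.

U1 stuck-at-1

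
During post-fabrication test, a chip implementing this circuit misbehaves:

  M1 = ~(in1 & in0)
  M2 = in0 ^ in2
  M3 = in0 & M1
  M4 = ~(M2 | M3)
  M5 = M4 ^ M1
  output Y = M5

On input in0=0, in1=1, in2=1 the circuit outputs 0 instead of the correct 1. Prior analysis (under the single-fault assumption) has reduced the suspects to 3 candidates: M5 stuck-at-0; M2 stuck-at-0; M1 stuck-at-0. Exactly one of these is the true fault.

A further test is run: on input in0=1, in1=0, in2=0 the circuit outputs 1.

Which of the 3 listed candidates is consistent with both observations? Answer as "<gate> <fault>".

Evaluate each candidate on input in0=1, in1=0, in2=0:
  M5 stuck-at-0: M1=1, M2=1, M3=1, M4=0, M5=0 [stuck-at-0] → 0 — eliminated
  M2 stuck-at-0: M1=1, M2=0 [stuck-at-0], M3=1, M4=0, M5=1 → 1 — matches
  M1 stuck-at-0: M1=0 [stuck-at-0], M2=1, M3=0, M4=0, M5=0 → 0 — eliminated
Only M2 stuck-at-0 reproduces the observed 1.

M2 stuck-at-0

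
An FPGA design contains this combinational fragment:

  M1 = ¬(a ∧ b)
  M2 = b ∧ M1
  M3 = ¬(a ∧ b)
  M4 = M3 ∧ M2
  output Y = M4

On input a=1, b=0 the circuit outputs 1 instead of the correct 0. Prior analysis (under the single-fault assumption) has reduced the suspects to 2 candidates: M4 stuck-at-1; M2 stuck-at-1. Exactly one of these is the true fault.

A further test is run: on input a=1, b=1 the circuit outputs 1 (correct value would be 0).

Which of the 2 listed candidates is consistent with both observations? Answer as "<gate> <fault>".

Evaluate each candidate on input a=1, b=1:
  M4 stuck-at-1: M1=0, M2=0, M3=0, M4=1 [stuck-at-1] → 1 — matches
  M2 stuck-at-1: M1=0, M2=1 [stuck-at-1], M3=0, M4=0 → 0 — eliminated
Only M4 stuck-at-1 reproduces the observed 1.

M4 stuck-at-1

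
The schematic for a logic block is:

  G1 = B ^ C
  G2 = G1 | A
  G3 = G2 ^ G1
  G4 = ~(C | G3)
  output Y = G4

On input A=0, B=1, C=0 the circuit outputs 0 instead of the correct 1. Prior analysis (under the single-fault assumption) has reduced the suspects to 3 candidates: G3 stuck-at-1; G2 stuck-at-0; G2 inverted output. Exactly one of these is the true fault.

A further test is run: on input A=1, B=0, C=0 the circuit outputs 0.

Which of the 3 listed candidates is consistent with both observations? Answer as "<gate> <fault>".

G3 stuck-at-1

Evaluate each candidate on input A=1, B=0, C=0:
  G3 stuck-at-1: G1=0, G2=1, G3=1 [stuck-at-1], G4=0 → 0 — matches
  G2 stuck-at-0: G1=0, G2=0 [stuck-at-0], G3=0, G4=1 → 1 — eliminated
  G2 inverted output: G1=0, G2=0 [inverted output], G3=0, G4=1 → 1 — eliminated
Only G3 stuck-at-1 reproduces the observed 0.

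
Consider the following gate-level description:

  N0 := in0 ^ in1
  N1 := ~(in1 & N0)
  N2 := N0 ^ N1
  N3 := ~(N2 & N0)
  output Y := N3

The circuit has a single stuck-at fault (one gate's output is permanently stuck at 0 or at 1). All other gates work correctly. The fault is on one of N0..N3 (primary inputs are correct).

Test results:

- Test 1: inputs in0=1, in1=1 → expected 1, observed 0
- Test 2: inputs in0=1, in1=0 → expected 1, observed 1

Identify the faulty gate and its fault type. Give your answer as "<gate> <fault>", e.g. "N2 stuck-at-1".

N0 stuck-at-1

Fault-free values for test 1 (in0=1, in1=1): N0=0, N1=1, N2=1, N3=1, giving Y=1. Observed 0.
Test 1: faults giving observed 0 are {N0 stuck-at-1, N3 stuck-at-0}.
Test 2 (in0=1, in1=0): fault-free N0=1, N1=1, N2=0, N3=1 → 1; observed 1. Eliminates N3 stuck-at-0.
Only N0 stuck-at-1 is consistent with every test.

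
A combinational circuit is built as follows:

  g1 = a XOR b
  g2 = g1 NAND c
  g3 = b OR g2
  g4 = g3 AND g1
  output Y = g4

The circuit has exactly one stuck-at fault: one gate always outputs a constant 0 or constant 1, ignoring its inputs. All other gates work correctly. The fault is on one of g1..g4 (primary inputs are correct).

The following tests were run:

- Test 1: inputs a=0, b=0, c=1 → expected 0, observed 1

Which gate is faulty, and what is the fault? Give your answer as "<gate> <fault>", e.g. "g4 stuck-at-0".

Fault-free values for test 1 (a=0, b=0, c=1): g1=0, g2=1, g3=1, g4=0, giving Y=0. Observed 1.
Test 1: faults giving observed 1 are {g4 stuck-at-1}.
Only g4 stuck-at-1 is consistent with every test.

g4 stuck-at-1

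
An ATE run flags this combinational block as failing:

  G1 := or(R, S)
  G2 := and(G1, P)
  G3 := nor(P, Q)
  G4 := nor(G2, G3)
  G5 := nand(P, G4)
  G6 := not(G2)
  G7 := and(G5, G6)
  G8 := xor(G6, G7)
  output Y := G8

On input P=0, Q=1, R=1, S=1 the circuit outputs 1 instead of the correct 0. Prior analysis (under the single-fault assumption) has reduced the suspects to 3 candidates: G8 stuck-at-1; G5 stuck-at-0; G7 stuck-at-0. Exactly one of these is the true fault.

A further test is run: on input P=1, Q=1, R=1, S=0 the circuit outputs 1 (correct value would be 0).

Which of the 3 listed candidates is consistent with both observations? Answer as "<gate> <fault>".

G8 stuck-at-1

Evaluate each candidate on input P=1, Q=1, R=1, S=0:
  G8 stuck-at-1: G1=1, G2=1, G3=0, G4=0, G5=1, G6=0, G7=0, G8=1 [stuck-at-1] → 1 — matches
  G5 stuck-at-0: G1=1, G2=1, G3=0, G4=0, G5=0 [stuck-at-0], G6=0, G7=0, G8=0 → 0 — eliminated
  G7 stuck-at-0: G1=1, G2=1, G3=0, G4=0, G5=1, G6=0, G7=0 [stuck-at-0], G8=0 → 0 — eliminated
Only G8 stuck-at-1 reproduces the observed 1.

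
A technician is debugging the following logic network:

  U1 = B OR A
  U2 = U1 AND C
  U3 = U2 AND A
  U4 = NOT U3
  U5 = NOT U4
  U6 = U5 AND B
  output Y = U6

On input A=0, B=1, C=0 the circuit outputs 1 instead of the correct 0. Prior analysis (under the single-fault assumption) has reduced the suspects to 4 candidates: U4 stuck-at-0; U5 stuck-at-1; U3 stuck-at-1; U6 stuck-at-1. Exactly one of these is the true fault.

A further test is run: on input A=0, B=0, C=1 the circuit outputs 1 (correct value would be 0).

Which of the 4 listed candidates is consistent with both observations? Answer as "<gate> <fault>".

U6 stuck-at-1

Evaluate each candidate on input A=0, B=0, C=1:
  U4 stuck-at-0: U1=0, U2=0, U3=0, U4=0 [stuck-at-0], U5=1, U6=0 → 0 — eliminated
  U5 stuck-at-1: U1=0, U2=0, U3=0, U4=1, U5=1 [stuck-at-1], U6=0 → 0 — eliminated
  U3 stuck-at-1: U1=0, U2=0, U3=1 [stuck-at-1], U4=0, U5=1, U6=0 → 0 — eliminated
  U6 stuck-at-1: U1=0, U2=0, U3=0, U4=1, U5=0, U6=1 [stuck-at-1] → 1 — matches
Only U6 stuck-at-1 reproduces the observed 1.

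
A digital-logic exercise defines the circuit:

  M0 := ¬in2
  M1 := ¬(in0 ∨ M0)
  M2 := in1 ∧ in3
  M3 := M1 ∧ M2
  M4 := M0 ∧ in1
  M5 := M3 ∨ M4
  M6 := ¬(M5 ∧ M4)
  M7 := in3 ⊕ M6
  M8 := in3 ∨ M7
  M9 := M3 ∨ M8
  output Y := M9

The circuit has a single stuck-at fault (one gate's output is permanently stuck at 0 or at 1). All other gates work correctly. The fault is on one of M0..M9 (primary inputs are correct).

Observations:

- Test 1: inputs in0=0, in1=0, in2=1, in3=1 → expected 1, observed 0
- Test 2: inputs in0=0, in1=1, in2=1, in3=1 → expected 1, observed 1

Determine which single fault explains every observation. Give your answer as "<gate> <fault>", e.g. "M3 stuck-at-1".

Fault-free values for test 1 (in0=0, in1=0, in2=1, in3=1): M0=0, M1=1, M2=0, M3=0, M4=0, M5=0, M6=1, M7=0, M8=1, M9=1, giving Y=1. Observed 0.
Test 1: faults giving observed 0 are {M8 stuck-at-0, M9 stuck-at-0}.
Test 2 (in0=0, in1=1, in2=1, in3=1): fault-free M0=0, M1=1, M2=1, M3=1, M4=0, M5=1, M6=1, M7=0, M8=1, M9=1 → 1; observed 1. Eliminates M9 stuck-at-0.
Only M8 stuck-at-0 is consistent with every test.

M8 stuck-at-0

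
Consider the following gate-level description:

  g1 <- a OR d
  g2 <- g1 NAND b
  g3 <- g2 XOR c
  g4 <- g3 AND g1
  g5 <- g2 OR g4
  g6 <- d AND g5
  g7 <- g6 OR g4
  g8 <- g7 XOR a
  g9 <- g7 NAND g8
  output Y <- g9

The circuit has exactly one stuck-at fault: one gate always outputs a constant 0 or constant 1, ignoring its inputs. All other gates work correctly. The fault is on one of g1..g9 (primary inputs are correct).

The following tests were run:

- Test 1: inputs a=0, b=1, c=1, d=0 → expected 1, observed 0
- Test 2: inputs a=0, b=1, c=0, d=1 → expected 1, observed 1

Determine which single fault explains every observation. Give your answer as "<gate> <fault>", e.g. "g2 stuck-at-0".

g1 stuck-at-1

Fault-free values for test 1 (a=0, b=1, c=1, d=0): g1=0, g2=1, g3=0, g4=0, g5=1, g6=0, g7=0, g8=0, g9=1, giving Y=1. Observed 0.
Test 1: faults giving observed 0 are {g1 stuck-at-1, g4 stuck-at-1, g6 stuck-at-1, g7 stuck-at-1, g9 stuck-at-0}.
Test 2 (a=0, b=1, c=0, d=1): fault-free g1=1, g2=0, g3=0, g4=0, g5=0, g6=0, g7=0, g8=0, g9=1 → 1; observed 1. Eliminates g4 stuck-at-1, g6 stuck-at-1, g7 stuck-at-1, g9 stuck-at-0.
Only g1 stuck-at-1 is consistent with every test.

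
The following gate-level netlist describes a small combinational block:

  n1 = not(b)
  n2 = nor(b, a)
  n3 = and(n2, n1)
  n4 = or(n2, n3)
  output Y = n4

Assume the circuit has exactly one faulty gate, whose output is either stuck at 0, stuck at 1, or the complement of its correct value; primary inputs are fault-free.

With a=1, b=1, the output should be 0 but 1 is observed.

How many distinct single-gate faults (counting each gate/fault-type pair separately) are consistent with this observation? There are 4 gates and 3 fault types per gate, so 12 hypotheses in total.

6

Fault-free: n1=0, n2=0, n3=0, n4=0 → 0. Observed 1.
  n1 stuck-at-0: output 0 ✗
  n1 stuck-at-1: output 0 ✗
  n1 inverted output: output 0 ✗
  n2 stuck-at-0: output 0 ✗
  n2 stuck-at-1: output 1 ✓
  n2 inverted output: output 1 ✓
  n3 stuck-at-0: output 0 ✗
  n3 stuck-at-1: output 1 ✓
  n3 inverted output: output 1 ✓
  n4 stuck-at-0: output 0 ✗
  n4 stuck-at-1: output 1 ✓
  n4 inverted output: output 1 ✓
Consistent faults: {n2 stuck-at-1, n2 inverted output, n3 stuck-at-1, n3 inverted output, n4 stuck-at-1, n4 inverted output} — 6 in all.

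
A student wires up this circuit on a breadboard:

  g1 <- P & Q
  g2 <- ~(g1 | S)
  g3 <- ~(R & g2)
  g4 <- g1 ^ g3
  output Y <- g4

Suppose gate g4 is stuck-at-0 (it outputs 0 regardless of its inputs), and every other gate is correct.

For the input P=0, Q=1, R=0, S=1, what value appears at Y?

0

Propagate with g4 forced: g1=0, g2=0, g3=1, g4=0 [stuck-at-0].
So Y = 0. (Without the fault it would be 1.)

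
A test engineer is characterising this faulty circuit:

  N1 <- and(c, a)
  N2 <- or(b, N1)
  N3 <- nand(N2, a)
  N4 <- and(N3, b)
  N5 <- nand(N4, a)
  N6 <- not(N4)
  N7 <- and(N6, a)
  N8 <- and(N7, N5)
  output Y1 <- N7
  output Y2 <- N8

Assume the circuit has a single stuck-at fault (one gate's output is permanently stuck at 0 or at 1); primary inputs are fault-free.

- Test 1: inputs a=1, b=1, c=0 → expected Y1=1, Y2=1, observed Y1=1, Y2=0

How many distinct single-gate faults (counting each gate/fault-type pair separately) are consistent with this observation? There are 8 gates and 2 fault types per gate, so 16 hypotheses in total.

2

Fault-free: N1=0, N2=1, N3=0, N4=0, N5=1, N6=1, N7=1, N8=1 → Y1=1, Y2=1. Observed Y1=1, Y2=0.
  N1: none of the 2 fault types match ✗
  N2: none of the 2 fault types match ✗
  N3: none of the 2 fault types match ✗
  N4: none of the 2 fault types match ✗
  N5: stuck-at-0 ✓; others ✗
  N6: none of the 2 fault types match ✗
  N7: none of the 2 fault types match ✗
  N8: stuck-at-0 ✓; others ✗
Consistent faults: {N5 stuck-at-0, N8 stuck-at-0} — 2 in all.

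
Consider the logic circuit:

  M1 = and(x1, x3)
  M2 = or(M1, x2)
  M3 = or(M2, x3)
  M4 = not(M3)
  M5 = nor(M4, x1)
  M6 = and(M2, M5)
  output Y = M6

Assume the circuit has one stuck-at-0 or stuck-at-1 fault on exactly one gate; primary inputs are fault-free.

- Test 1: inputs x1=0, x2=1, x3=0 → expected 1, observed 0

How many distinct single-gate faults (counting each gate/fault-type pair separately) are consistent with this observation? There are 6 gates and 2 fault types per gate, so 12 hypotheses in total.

5

Fault-free: M1=0, M2=1, M3=1, M4=0, M5=1, M6=1 → 1. Observed 0.
  M1 stuck-at-0: output 1 ✗
  M1 stuck-at-1: output 1 ✗
  M2 stuck-at-0: output 0 ✓
  M2 stuck-at-1: output 1 ✗
  M3 stuck-at-0: output 0 ✓
  M3 stuck-at-1: output 1 ✗
  M4 stuck-at-0: output 1 ✗
  M4 stuck-at-1: output 0 ✓
  M5 stuck-at-0: output 0 ✓
  M5 stuck-at-1: output 1 ✗
  M6 stuck-at-0: output 0 ✓
  M6 stuck-at-1: output 1 ✗
Consistent faults: {M2 stuck-at-0, M3 stuck-at-0, M4 stuck-at-1, M5 stuck-at-0, M6 stuck-at-0} — 5 in all.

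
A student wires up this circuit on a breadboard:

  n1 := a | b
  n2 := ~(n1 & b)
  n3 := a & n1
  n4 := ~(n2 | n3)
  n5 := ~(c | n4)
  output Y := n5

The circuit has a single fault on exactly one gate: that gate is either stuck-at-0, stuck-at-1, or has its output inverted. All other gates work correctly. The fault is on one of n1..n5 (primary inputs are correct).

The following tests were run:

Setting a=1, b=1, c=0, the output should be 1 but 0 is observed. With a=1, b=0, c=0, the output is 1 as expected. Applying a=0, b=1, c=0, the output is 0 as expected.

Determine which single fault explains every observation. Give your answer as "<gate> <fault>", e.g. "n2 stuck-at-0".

Fault-free values for test 1 (a=1, b=1, c=0): n1=1, n2=0, n3=1, n4=0, n5=1, giving Y=1. Observed 0.
Test 1: faults giving observed 0 are {n3 stuck-at-0, n3 inverted output, n4 stuck-at-1, n4 inverted output, n5 stuck-at-0, n5 inverted output}.
Test 2 (a=1, b=0, c=0): fault-free n1=1, n2=1, n3=1, n4=0, n5=1 → 1; observed 1. Eliminates n4 stuck-at-1, n4 inverted output, n5 stuck-at-0, n5 inverted output.
Test 3 (a=0, b=1, c=0): fault-free n1=1, n2=0, n3=0, n4=1, n5=0 → 0; observed 0. Eliminates n3 inverted output.
Only n3 stuck-at-0 is consistent with every test.

n3 stuck-at-0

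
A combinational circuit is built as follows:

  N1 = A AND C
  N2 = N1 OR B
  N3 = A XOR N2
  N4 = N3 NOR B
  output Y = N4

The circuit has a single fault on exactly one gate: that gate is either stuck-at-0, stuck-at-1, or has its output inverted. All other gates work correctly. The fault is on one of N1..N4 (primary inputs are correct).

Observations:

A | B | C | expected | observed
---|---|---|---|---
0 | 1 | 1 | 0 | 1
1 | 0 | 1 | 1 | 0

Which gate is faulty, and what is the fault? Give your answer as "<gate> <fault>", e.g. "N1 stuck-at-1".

N4 inverted output

Fault-free values for test 1 (A=0, B=1, C=1): N1=0, N2=1, N3=1, N4=0, giving Y=0. Observed 1.
Test 1: faults giving observed 1 are {N4 stuck-at-1, N4 inverted output}.
Test 2 (A=1, B=0, C=1): fault-free N1=1, N2=1, N3=0, N4=1 → 1; observed 0. Eliminates N4 stuck-at-1.
Only N4 inverted output is consistent with every test.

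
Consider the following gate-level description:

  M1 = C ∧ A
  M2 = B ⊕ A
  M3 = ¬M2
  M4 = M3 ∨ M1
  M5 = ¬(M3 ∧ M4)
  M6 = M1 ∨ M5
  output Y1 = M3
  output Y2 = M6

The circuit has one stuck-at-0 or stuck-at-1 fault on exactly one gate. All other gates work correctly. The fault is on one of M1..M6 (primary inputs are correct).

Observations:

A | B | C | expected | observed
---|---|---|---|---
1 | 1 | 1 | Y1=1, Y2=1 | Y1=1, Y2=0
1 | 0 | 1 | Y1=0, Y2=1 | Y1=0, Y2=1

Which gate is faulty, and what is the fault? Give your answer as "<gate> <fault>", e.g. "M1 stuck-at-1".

M1 stuck-at-0

Fault-free values for test 1 (A=1, B=1, C=1): M1=1, M2=0, M3=1, M4=1, M5=0, M6=1, giving Y1=1, Y2=1. Observed Y1=1, Y2=0.
Test 1: faults giving observed Y1=1, Y2=0 are {M1 stuck-at-0, M6 stuck-at-0}.
Test 2 (A=1, B=0, C=1): fault-free M1=1, M2=1, M3=0, M4=1, M5=1, M6=1 → Y1=0, Y2=1; observed Y1=0, Y2=1. Eliminates M6 stuck-at-0.
Only M1 stuck-at-0 is consistent with every test.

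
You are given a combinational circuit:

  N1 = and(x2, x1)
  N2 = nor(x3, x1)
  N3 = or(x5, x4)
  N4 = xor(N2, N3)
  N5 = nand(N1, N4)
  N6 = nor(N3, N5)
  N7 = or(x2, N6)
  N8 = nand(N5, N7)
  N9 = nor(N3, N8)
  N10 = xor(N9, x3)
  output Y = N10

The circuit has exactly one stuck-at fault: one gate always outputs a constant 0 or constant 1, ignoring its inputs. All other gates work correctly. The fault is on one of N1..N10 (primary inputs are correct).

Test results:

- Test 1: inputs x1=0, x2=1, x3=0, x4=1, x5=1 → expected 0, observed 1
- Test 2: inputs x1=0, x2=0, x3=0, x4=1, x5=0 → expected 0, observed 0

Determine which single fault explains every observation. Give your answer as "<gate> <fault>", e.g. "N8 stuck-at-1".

Fault-free values for test 1 (x1=0, x2=1, x3=0, x4=1, x5=1): N1=0, N2=1, N3=1, N4=0, N5=1, N6=0, N7=1, N8=0, N9=0, N10=0, giving Y=0. Observed 1.
Test 1: faults giving observed 1 are {N3 stuck-at-0, N9 stuck-at-1, N10 stuck-at-1}.
Test 2 (x1=0, x2=0, x3=0, x4=1, x5=0): fault-free N1=0, N2=1, N3=1, N4=0, N5=1, N6=0, N7=0, N8=1, N9=0, N10=0 → 0; observed 0. Eliminates N9 stuck-at-1, N10 stuck-at-1.
Only N3 stuck-at-0 is consistent with every test.

N3 stuck-at-0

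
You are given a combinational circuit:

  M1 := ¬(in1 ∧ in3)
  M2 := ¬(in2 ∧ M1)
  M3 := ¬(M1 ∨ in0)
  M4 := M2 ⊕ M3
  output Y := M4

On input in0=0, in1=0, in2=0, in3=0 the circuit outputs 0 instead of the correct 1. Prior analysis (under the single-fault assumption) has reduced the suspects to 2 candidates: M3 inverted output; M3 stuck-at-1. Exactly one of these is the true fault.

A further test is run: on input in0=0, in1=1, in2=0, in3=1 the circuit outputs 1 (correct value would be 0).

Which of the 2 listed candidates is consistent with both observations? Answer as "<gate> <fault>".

Evaluate each candidate on input in0=0, in1=1, in2=0, in3=1:
  M3 inverted output: M1=0, M2=1, M3=0 [inverted output], M4=1 → 1 — matches
  M3 stuck-at-1: M1=0, M2=1, M3=1 [stuck-at-1], M4=0 → 0 — eliminated
Only M3 inverted output reproduces the observed 1.

M3 inverted output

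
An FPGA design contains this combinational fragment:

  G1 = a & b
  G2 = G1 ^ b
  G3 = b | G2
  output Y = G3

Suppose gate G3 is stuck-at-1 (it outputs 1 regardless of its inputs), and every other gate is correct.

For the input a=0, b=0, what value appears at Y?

Propagate with G3 forced: G1=0, G2=0, G3=1 [stuck-at-1].
So Y = 1. (Without the fault it would be 0.)

1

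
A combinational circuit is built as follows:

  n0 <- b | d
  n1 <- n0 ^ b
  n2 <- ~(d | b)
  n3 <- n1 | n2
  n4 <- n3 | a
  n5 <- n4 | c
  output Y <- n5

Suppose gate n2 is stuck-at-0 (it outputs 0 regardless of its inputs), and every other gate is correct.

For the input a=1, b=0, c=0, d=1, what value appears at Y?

Propagate with n2 forced: n0=1, n1=1, n2=0 [stuck-at-0], n3=1, n4=1, n5=1.
So Y = 1. (Same as the fault-free value — the fault is masked on this input.)

1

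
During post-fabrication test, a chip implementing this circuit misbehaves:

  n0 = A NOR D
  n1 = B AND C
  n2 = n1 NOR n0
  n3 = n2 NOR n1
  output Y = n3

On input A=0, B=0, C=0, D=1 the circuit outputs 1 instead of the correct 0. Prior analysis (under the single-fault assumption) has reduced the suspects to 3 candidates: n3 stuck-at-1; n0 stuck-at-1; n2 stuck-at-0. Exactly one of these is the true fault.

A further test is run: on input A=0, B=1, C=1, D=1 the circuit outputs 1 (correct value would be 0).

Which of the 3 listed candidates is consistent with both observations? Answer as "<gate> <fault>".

n3 stuck-at-1

Evaluate each candidate on input A=0, B=1, C=1, D=1:
  n3 stuck-at-1: n0=0, n1=1, n2=0, n3=1 [stuck-at-1] → 1 — matches
  n0 stuck-at-1: n0=1 [stuck-at-1], n1=1, n2=0, n3=0 → 0 — eliminated
  n2 stuck-at-0: n0=0, n1=1, n2=0 [stuck-at-0], n3=0 → 0 — eliminated
Only n3 stuck-at-1 reproduces the observed 1.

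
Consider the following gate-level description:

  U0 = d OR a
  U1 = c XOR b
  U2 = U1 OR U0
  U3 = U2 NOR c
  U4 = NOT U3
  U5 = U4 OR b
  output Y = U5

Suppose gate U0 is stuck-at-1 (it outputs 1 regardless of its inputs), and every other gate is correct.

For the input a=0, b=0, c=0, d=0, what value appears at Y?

1

Propagate with U0 forced: U0=1 [stuck-at-1], U1=0, U2=1, U3=0, U4=1, U5=1.
So Y = 1. (Without the fault it would be 0.)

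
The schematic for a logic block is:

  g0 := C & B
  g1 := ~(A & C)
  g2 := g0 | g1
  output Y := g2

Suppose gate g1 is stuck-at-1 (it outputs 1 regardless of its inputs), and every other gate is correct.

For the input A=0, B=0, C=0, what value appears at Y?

1

Propagate with g1 forced: g0=0, g1=1 [stuck-at-1], g2=1.
So Y = 1. (Same as the fault-free value — the fault is masked on this input.)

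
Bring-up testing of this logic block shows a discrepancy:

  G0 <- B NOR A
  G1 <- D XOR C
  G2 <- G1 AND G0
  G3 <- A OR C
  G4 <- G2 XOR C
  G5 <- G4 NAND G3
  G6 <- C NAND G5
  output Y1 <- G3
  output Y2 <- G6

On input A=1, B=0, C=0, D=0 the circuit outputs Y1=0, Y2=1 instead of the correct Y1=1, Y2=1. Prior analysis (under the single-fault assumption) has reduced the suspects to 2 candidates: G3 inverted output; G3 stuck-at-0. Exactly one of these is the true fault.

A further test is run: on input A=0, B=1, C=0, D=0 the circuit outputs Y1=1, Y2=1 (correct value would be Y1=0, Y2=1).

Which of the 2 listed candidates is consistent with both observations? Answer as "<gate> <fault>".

Evaluate each candidate on input A=0, B=1, C=0, D=0:
  G3 inverted output: G0=0, G1=0, G2=0, G3=1 [inverted output], G4=0, G5=1, G6=1 → Y1=1, Y2=1 — matches
  G3 stuck-at-0: G0=0, G1=0, G2=0, G3=0 [stuck-at-0], G4=0, G5=1, G6=1 → Y1=0, Y2=1 — eliminated
Only G3 inverted output reproduces the observed Y1=1, Y2=1.

G3 inverted output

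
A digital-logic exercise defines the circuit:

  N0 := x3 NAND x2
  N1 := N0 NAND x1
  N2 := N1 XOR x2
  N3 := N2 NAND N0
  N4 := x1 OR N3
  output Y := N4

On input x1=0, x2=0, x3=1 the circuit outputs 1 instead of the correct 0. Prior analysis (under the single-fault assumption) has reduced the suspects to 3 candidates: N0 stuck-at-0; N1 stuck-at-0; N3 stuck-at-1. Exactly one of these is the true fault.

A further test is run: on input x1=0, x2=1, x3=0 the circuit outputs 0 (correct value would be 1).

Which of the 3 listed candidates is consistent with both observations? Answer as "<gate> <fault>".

N1 stuck-at-0

Evaluate each candidate on input x1=0, x2=1, x3=0:
  N0 stuck-at-0: N0=0 [stuck-at-0], N1=1, N2=0, N3=1, N4=1 → 1 — eliminated
  N1 stuck-at-0: N0=1, N1=0 [stuck-at-0], N2=1, N3=0, N4=0 → 0 — matches
  N3 stuck-at-1: N0=1, N1=1, N2=0, N3=1 [stuck-at-1], N4=1 → 1 — eliminated
Only N1 stuck-at-0 reproduces the observed 0.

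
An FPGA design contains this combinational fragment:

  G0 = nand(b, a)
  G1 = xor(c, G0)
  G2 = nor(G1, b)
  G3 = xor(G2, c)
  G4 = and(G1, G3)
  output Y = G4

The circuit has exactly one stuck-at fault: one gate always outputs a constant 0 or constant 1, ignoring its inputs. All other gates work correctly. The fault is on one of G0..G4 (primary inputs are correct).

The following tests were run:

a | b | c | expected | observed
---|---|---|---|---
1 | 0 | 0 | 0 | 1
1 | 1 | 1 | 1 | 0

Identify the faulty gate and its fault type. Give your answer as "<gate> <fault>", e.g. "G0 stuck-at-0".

Fault-free values for test 1 (a=1, b=0, c=0): G0=1, G1=1, G2=0, G3=0, G4=0, giving Y=0. Observed 1.
Test 1: faults giving observed 1 are {G2 stuck-at-1, G3 stuck-at-1, G4 stuck-at-1}.
Test 2 (a=1, b=1, c=1): fault-free G0=0, G1=1, G2=0, G3=1, G4=1 → 1; observed 0. Eliminates G3 stuck-at-1, G4 stuck-at-1.
Only G2 stuck-at-1 is consistent with every test.

G2 stuck-at-1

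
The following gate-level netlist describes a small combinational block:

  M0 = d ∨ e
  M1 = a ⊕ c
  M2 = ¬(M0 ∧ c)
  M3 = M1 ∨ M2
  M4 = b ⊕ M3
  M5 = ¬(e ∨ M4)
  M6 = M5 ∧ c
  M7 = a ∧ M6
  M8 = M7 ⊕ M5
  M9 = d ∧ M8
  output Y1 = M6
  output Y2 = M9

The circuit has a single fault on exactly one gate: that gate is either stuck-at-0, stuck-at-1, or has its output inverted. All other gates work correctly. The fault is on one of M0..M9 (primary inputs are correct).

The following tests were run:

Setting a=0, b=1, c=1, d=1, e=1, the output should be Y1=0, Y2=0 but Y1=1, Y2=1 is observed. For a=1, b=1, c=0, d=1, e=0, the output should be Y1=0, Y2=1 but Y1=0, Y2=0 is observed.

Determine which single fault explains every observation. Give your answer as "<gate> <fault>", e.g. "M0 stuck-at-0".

M5 inverted output

Fault-free values for test 1 (a=0, b=1, c=1, d=1, e=1): M0=1, M1=1, M2=0, M3=1, M4=0, M5=0, M6=0, M7=0, M8=0, M9=0, giving Y1=0, Y2=0. Observed Y1=1, Y2=1.
Test 1: faults giving observed Y1=1, Y2=1 are {M5 stuck-at-1, M5 inverted output}.
Test 2 (a=1, b=1, c=0, d=1, e=0): fault-free M0=1, M1=1, M2=1, M3=1, M4=0, M5=1, M6=0, M7=0, M8=1, M9=1 → Y1=0, Y2=1; observed Y1=0, Y2=0. Eliminates M5 stuck-at-1.
Only M5 inverted output is consistent with every test.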